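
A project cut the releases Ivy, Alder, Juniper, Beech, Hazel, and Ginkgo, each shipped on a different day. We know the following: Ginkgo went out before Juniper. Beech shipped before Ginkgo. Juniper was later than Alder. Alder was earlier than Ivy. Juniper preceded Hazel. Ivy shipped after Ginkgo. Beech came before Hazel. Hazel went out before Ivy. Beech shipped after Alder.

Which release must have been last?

Every other release has a chain of constraints placing it before Ivy, so Ivy is last.

Ivy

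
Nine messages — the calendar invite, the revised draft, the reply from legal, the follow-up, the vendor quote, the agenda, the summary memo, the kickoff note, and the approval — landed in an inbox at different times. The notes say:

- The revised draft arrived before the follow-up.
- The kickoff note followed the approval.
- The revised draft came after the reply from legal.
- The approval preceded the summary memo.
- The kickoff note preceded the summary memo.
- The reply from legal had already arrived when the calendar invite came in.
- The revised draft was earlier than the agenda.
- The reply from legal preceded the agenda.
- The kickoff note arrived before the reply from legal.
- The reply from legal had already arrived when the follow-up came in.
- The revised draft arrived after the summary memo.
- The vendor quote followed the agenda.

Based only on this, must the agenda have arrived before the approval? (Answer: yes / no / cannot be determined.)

Tracing the constraints gives the approval → the kickoff note → the reply from legal → the agenda, so the approval must come before the agenda.
That means the agenda cannot be before the approval.

no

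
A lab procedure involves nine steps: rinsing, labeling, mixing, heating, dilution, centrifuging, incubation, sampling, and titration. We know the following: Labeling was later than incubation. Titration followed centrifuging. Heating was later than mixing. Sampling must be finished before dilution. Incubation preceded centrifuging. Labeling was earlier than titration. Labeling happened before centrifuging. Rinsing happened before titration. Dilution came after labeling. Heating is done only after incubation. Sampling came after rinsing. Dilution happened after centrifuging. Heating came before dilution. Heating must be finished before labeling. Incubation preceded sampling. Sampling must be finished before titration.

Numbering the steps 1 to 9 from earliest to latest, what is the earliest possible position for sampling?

3

Incubation and rinsing must both come before sampling — 2 forced predecessors.
Nothing else is forced ahead of sampling, so its earliest slot is position 2 + 1 = 3.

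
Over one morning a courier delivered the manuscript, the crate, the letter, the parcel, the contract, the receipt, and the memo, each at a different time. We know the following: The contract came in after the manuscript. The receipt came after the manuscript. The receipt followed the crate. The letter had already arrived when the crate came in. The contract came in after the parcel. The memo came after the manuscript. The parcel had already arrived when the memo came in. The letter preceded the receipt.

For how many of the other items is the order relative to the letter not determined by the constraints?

4

Forced after the letter: the crate and the receipt.
That leaves the contract, the manuscript, the memo, and the parcel with no forced order relative to the letter — 4.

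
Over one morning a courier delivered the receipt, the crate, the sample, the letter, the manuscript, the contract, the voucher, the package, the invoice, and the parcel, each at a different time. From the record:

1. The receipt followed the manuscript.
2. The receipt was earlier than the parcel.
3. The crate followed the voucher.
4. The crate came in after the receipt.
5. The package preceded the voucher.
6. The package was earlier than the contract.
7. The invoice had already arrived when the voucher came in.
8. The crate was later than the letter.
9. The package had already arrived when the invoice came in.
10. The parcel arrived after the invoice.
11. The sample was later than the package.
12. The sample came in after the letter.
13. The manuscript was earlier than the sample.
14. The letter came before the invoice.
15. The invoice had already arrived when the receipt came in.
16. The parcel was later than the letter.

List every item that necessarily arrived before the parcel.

Directly stated before the parcel: the invoice, the letter, and the receipt.
The manuscript reaches the parcel via the manuscript → the receipt → the parcel.
The package reaches the parcel via the package → the invoice → the parcel.
No chain forces the sample (or any of the others) ahead of the parcel.

the invoice, the letter, the manuscript, the package, the receipt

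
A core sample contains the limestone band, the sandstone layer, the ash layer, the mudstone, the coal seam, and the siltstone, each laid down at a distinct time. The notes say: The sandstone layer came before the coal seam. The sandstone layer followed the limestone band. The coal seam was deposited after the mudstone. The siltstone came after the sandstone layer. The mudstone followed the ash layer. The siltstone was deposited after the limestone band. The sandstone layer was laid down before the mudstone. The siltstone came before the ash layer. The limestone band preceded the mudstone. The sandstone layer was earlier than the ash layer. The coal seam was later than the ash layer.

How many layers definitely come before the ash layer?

3

Directly stated before the ash layer: the sandstone layer and the siltstone.
The limestone band reaches the ash layer via the limestone band → the siltstone → the ash layer.
That's the limestone band, the sandstone layer, and the siltstone — 3 in all.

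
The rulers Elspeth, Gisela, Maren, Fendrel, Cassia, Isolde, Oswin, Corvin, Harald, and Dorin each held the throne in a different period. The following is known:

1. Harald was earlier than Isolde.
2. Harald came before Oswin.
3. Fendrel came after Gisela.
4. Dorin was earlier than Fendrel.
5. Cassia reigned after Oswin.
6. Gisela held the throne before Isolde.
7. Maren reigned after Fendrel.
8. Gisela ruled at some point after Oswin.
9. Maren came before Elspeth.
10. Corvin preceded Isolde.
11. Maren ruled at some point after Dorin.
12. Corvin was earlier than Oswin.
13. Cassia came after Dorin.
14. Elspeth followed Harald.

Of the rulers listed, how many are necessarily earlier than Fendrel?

5

Directly stated before Fendrel: Dorin and Gisela.
Corvin reaches Fendrel via Corvin → Oswin → Gisela → Fendrel.
Harald reaches Fendrel via Harald → Oswin → Gisela → Fendrel.
Oswin reaches Fendrel via Oswin → Gisela → Fendrel.
That's Corvin, Dorin, Gisela, Harald, and Oswin — 5 in all.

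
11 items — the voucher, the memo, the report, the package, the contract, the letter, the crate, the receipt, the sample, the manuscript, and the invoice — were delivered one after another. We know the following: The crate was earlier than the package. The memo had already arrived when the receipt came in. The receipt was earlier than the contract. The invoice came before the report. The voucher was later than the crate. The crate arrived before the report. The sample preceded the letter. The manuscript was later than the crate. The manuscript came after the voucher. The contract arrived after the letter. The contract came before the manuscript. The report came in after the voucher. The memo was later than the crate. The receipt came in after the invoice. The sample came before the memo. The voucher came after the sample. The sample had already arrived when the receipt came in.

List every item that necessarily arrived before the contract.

Directly stated before the contract: the letter and the receipt.
The crate reaches the contract via the crate → the memo → the receipt → the contract.
The invoice reaches the contract via the invoice → the receipt → the contract.
The memo reaches the contract via the memo → the receipt → the contract.
Likewise the sample reaches the contract by chaining the stated constraints.

the crate, the invoice, the letter, the memo, the receipt, the sample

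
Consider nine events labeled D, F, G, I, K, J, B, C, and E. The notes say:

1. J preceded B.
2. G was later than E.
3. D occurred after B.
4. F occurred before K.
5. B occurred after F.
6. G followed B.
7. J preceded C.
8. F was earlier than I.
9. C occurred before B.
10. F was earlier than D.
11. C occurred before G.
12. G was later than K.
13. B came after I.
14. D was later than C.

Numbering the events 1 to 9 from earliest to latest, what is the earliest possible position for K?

F must come before K — 1 forced predecessor.
Nothing else is forced ahead of K, so its earliest slot is position 1 + 1 = 2.

2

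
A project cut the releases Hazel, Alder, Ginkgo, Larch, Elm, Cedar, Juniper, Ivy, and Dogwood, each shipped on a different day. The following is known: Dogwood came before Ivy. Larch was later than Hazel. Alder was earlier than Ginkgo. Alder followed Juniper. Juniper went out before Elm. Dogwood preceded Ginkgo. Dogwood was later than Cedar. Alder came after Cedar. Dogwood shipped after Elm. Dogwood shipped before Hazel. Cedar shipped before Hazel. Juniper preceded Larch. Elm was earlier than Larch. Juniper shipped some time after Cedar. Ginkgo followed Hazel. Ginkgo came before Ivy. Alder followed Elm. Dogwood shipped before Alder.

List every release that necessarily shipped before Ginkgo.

Alder, Cedar, Dogwood, Elm, Hazel, Juniper

Directly stated before Ginkgo: Alder, Dogwood, and Hazel.
Cedar reaches Ginkgo via Cedar → Dogwood → Ginkgo.
Elm reaches Ginkgo via Elm → Dogwood → Ginkgo.
Juniper reaches Ginkgo via Juniper → Alder → Ginkgo.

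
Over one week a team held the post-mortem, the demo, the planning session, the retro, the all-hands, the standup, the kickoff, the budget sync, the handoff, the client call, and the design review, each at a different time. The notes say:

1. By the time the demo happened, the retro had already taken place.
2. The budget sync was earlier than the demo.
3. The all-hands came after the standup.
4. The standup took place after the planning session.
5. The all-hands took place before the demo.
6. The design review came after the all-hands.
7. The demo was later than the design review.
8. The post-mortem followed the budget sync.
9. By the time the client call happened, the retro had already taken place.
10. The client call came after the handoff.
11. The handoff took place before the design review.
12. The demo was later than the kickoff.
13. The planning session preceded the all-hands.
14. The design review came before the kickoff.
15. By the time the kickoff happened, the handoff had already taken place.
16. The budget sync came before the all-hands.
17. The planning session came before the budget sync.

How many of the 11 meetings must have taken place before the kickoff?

Directly stated before the kickoff: the design review and the handoff.
The all-hands reaches the kickoff via the all-hands → the design review → the kickoff.
The budget sync reaches the kickoff via the budget sync → the all-hands → the design review → the kickoff.
The planning session reaches the kickoff via the planning session → the all-hands → the design review → the kickoff.
Likewise the standup reaches the kickoff by chaining the stated constraints.
No chain forces the post-mortem (or any of the others) ahead of the kickoff.
That's the all-hands, the budget sync, the design review, the handoff, the planning session, and the standup — 6 in all.

6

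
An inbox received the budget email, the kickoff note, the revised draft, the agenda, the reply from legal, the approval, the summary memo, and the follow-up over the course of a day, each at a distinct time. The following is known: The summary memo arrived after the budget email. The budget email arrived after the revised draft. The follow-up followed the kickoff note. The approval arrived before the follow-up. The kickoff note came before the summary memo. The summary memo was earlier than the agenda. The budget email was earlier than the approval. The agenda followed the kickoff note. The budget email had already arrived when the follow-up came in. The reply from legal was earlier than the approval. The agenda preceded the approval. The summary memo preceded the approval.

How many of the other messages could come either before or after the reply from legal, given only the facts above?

Forced after the reply from legal: the approval and the follow-up.
That leaves the agenda, the budget email, the kickoff note, the revised draft, and the summary memo with no forced order relative to the reply from legal — 5.

5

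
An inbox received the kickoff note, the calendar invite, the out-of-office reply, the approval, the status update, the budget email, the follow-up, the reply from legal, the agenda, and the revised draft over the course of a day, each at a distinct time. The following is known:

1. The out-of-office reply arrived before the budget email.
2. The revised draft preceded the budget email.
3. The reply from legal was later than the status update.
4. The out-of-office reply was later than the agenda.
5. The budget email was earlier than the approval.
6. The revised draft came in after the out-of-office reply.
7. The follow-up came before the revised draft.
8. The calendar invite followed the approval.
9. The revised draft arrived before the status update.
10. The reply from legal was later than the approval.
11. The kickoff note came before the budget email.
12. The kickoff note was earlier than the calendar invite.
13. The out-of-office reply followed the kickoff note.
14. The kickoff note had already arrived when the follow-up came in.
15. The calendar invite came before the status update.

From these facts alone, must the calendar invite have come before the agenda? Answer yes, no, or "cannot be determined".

Tracing the constraints gives the agenda → the out-of-office reply → the budget email → the approval → the calendar invite, so the agenda must come before the calendar invite.
That means the calendar invite cannot be before the agenda.

no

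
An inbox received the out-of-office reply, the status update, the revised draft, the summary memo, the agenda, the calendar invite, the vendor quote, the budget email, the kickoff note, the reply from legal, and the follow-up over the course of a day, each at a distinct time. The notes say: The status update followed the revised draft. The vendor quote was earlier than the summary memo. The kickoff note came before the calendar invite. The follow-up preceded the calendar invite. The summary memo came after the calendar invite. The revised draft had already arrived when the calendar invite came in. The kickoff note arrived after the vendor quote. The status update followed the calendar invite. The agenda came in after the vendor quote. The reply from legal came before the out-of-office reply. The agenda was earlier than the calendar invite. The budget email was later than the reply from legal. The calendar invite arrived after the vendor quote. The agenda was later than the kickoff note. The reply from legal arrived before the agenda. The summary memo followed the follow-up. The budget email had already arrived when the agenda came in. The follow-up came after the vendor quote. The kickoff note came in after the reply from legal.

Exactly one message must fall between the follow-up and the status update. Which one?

the calendar invite

Tracing the constraints gives the follow-up → the calendar invite → the status update, so the calendar invite sits after the follow-up and before the status update.
No other message is forced both after the follow-up and before the status update.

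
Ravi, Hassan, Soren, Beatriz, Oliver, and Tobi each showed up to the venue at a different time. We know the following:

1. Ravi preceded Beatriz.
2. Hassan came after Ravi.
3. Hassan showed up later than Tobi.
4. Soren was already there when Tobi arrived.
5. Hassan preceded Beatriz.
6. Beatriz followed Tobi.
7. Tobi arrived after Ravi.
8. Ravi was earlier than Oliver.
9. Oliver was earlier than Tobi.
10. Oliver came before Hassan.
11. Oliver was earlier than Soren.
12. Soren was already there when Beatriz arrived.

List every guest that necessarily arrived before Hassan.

Oliver, Ravi, Soren, Tobi

Directly stated before Hassan: Oliver, Ravi, and Tobi.
Soren reaches Hassan via Soren → Tobi → Hassan.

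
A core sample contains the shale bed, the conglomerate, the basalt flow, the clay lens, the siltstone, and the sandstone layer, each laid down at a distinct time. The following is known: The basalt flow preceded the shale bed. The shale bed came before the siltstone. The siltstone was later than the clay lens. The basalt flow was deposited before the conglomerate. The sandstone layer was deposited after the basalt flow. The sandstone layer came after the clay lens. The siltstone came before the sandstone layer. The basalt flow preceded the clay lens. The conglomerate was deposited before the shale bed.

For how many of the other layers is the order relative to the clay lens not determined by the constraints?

2

Forced before the clay lens: the basalt flow; forced after the clay lens: the sandstone layer and the siltstone.
That leaves the conglomerate and the shale bed with no forced order relative to the clay lens — 2.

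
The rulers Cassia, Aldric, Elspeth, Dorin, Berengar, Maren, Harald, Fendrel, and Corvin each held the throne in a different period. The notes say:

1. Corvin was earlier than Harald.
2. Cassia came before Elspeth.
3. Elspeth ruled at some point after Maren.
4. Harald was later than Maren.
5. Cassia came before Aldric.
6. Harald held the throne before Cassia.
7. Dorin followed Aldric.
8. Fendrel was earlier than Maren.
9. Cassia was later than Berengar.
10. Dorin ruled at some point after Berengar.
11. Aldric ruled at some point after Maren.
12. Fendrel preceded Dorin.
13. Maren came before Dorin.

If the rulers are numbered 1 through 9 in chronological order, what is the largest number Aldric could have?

8

Aldric must come before Dorin — 1 ruler forced after them.
Everything else can be placed before Aldric in some valid order, so Aldric can sit as late as position 9 − 1 = 8.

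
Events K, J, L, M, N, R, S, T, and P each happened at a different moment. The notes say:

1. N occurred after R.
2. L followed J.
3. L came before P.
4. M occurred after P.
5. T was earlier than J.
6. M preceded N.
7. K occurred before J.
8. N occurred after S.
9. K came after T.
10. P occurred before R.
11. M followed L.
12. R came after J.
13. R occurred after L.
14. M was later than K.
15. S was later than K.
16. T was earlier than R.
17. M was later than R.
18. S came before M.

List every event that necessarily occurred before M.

Directly stated before M: K, L, P, R, and S.
J reaches M via J → R → M.
T reaches M via T → K → M.
No chain forces N ahead of M.

J, K, L, P, R, S, T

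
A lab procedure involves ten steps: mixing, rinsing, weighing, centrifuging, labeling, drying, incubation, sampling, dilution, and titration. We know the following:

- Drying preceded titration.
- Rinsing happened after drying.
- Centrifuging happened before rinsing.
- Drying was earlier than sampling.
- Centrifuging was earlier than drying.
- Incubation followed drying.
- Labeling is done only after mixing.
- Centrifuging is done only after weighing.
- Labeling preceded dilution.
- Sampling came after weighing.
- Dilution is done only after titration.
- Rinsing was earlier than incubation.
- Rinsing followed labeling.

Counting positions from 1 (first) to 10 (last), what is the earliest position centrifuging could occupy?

2

Weighing must come before centrifuging — 1 forced predecessor.
Nothing else is forced ahead of centrifuging, so its earliest slot is position 1 + 1 = 2.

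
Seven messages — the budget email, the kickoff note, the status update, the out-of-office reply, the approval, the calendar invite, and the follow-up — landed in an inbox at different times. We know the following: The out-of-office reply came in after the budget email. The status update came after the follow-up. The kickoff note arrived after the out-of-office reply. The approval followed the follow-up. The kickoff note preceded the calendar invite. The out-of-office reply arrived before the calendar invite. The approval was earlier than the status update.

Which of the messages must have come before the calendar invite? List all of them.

the budget email, the kickoff note, the out-of-office reply

Directly stated before the calendar invite: the kickoff note and the out-of-office reply.
The budget email reaches the calendar invite via the budget email → the out-of-office reply → the calendar invite.
No chain forces the approval (or any of the others) ahead of the calendar invite.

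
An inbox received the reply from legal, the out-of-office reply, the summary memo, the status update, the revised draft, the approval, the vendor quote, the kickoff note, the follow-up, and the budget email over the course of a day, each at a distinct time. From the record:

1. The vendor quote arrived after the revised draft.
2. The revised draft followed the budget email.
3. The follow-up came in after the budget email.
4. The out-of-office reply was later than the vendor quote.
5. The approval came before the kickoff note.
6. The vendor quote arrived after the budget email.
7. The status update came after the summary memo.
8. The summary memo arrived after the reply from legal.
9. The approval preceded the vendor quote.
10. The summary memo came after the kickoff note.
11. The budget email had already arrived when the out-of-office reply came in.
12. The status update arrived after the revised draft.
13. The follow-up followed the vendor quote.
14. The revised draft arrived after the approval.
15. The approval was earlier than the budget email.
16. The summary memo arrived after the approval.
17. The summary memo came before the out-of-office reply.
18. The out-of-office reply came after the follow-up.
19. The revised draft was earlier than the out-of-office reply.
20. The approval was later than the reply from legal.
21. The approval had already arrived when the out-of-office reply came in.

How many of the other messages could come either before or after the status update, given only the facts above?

Forced before the status update: the approval, the budget email, the kickoff note, the reply from legal, the revised draft, and the summary memo.
That leaves the follow-up, the out-of-office reply, and the vendor quote with no forced order relative to the status update — 3.

3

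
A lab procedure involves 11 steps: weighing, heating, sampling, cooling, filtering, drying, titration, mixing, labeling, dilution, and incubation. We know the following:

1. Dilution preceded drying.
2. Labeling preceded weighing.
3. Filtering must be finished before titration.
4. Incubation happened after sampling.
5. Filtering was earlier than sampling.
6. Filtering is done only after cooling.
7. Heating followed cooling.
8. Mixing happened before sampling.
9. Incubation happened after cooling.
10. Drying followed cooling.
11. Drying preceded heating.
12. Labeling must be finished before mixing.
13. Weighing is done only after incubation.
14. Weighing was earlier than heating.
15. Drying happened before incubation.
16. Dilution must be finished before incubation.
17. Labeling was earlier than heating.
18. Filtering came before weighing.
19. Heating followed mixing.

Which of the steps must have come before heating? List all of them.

Directly stated before heating: cooling, drying, labeling, mixing, and weighing.
Dilution reaches heating via dilution → drying → heating.
Filtering reaches heating via filtering → weighing → heating.
Incubation reaches heating via incubation → weighing → heating.
Likewise sampling reaches heating by chaining the stated constraints.
No chain forces titration ahead of heating.

cooling, dilution, drying, filtering, incubation, labeling, mixing, sampling, weighing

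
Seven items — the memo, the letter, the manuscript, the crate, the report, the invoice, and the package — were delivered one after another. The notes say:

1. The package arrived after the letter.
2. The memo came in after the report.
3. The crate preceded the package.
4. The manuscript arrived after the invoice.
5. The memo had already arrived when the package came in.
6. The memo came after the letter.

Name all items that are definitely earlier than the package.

the crate, the letter, the memo, the report

Directly stated before the package: the crate, the letter, and the memo.
The report reaches the package via the report → the memo → the package.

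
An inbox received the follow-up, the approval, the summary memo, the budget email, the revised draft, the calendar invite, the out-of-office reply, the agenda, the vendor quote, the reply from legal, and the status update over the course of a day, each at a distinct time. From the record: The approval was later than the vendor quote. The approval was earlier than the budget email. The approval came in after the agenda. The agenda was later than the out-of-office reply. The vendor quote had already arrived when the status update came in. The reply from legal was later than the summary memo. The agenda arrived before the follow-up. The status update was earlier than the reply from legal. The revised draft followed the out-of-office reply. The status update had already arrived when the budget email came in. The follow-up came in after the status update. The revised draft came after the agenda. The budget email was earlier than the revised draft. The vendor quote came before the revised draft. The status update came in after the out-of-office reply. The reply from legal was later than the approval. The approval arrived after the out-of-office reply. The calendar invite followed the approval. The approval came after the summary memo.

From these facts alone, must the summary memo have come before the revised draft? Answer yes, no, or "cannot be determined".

yes

Chain the constraints: the summary memo → the approval → the budget email → the revised draft. Each link is directly stated, so the summary memo comes before the revised draft.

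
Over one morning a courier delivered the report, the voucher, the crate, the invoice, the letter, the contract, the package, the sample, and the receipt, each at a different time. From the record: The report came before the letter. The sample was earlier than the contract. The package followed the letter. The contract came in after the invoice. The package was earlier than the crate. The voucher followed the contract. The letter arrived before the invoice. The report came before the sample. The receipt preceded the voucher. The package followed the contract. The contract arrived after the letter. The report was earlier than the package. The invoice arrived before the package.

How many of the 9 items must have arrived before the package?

5

Directly stated before the package: the contract, the invoice, the letter, and the report.
The sample reaches the package via the sample → the contract → the package.
That's the contract, the invoice, the letter, the report, and the sample — 5 in all.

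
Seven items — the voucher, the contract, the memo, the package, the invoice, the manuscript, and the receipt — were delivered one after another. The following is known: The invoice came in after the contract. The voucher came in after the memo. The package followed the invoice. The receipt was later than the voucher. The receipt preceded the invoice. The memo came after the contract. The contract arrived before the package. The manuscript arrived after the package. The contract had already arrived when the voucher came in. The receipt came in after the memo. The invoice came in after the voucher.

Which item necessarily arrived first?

the contract

The contract has a chain of constraints placing it before every other item, so the contract must be first.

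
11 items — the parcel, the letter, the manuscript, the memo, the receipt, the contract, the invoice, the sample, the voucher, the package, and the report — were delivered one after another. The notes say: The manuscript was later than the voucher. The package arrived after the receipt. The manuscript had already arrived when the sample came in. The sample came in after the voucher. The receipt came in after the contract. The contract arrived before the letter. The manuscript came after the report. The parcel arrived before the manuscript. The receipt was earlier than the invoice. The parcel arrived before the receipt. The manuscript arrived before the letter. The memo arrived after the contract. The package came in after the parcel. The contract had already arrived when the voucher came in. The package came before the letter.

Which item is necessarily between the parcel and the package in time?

the receipt

Tracing the constraints gives the parcel → the receipt → the package, so the receipt sits after the parcel and before the package.
No other item is forced both after the parcel and before the package.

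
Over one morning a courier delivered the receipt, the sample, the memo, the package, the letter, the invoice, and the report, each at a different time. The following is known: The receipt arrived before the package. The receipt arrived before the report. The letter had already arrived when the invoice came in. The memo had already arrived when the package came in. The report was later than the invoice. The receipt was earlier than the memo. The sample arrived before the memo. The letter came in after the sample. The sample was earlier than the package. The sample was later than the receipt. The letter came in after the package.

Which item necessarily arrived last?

the report

Every other item has a chain of constraints placing it before the report, so the report is last.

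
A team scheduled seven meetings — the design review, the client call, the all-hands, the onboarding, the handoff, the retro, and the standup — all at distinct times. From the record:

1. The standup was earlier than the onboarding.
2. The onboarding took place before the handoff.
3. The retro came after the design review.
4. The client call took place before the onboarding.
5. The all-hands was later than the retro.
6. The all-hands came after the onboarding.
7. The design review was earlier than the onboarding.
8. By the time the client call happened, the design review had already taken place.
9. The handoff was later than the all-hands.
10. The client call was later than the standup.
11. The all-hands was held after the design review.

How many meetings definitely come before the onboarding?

Directly stated before the onboarding: the client call, the design review, and the standup.
No chain forces the retro (or any of the others) ahead of the onboarding.
That's the client call, the design review, and the standup — 3 in all.

3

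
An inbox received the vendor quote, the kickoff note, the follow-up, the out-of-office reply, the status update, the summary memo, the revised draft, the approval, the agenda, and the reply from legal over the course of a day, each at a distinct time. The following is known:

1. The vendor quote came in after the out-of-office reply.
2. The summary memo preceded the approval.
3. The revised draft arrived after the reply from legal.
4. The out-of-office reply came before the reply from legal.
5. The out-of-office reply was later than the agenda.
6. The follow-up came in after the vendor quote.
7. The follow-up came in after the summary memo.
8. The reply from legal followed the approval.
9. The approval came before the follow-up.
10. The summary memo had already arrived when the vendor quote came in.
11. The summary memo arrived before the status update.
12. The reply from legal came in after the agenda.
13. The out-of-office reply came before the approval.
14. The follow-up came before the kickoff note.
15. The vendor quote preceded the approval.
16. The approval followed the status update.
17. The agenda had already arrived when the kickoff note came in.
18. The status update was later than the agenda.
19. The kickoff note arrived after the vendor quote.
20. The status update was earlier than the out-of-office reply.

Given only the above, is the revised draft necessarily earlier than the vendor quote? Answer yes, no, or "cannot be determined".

no

Tracing the constraints gives the vendor quote → the approval → the reply from legal → the revised draft, so the vendor quote must come before the revised draft.
That means the revised draft cannot be before the vendor quote.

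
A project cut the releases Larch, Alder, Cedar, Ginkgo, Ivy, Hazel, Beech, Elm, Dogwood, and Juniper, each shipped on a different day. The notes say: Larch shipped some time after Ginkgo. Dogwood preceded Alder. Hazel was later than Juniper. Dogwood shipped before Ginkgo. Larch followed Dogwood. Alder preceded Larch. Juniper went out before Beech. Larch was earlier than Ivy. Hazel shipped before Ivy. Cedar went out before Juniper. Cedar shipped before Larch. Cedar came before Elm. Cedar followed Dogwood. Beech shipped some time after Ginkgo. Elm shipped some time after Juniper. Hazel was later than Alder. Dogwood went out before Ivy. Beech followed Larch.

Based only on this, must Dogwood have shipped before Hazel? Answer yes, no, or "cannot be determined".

yes

Chain the constraints: Dogwood → Alder → Hazel. Each link is directly stated, so Dogwood comes before Hazel.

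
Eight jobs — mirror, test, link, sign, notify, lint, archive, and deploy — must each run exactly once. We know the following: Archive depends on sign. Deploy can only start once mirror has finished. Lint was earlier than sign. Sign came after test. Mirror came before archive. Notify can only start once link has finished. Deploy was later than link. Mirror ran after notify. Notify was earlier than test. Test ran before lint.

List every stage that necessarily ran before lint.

link, notify, test

Directly stated before lint: test.
Link reaches lint via link → notify → test → lint.
Notify reaches lint via notify → test → lint.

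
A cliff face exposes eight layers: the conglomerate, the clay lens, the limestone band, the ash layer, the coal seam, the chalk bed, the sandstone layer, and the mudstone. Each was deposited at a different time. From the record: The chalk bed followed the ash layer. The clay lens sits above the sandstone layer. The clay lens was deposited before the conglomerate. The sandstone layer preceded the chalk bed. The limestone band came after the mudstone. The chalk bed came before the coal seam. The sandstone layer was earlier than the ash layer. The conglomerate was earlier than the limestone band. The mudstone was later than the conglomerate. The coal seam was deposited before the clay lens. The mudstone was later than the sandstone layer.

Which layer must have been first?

The sandstone layer has a chain of constraints placing it before every other layer, so the sandstone layer must be first.

the sandstone layer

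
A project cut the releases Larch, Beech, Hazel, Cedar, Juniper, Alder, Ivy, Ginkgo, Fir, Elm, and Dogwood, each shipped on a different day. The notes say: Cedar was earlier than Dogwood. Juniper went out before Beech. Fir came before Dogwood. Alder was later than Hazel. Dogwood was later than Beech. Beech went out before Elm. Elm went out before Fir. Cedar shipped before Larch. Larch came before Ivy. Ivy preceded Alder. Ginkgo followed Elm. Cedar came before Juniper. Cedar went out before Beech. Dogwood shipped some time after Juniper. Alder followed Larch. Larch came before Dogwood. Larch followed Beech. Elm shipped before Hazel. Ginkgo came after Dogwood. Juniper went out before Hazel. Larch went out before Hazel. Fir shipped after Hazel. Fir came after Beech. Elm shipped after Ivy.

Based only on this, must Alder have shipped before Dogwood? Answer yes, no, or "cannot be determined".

No chain of stated constraints runs from Alder to Dogwood, and none runs from Dogwood to Alder either.
So the relative order of Alder and Dogwood is not fixed by the given facts.

cannot be determined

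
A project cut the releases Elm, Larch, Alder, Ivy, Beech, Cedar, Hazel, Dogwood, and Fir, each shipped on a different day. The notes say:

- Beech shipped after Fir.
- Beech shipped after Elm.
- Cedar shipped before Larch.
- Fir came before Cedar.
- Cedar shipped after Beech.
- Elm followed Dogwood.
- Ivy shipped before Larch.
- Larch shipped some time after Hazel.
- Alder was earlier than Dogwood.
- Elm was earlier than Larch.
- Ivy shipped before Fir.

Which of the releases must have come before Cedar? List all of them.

Alder, Beech, Dogwood, Elm, Fir, Ivy

Directly stated before Cedar: Beech and Fir.
Alder reaches Cedar via Alder → Dogwood → Elm → Beech → Cedar.
Dogwood reaches Cedar via Dogwood → Elm → Beech → Cedar.
Elm reaches Cedar via Elm → Beech → Cedar.
Likewise Ivy reaches Cedar by chaining the stated constraints.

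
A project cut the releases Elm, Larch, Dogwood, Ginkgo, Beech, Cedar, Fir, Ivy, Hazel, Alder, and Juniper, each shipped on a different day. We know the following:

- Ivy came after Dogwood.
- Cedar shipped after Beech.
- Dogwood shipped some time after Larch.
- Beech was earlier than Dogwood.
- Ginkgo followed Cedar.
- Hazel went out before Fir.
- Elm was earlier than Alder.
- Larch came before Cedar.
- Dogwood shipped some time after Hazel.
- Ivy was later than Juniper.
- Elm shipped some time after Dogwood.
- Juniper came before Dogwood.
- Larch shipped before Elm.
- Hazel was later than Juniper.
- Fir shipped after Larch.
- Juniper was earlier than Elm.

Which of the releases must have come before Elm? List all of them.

Beech, Dogwood, Hazel, Juniper, Larch

Directly stated before Elm: Dogwood, Juniper, and Larch.
Beech reaches Elm via Beech → Dogwood → Elm.
Hazel reaches Elm via Hazel → Dogwood → Elm.
No chain forces Ivy (or any of the others) ahead of Elm.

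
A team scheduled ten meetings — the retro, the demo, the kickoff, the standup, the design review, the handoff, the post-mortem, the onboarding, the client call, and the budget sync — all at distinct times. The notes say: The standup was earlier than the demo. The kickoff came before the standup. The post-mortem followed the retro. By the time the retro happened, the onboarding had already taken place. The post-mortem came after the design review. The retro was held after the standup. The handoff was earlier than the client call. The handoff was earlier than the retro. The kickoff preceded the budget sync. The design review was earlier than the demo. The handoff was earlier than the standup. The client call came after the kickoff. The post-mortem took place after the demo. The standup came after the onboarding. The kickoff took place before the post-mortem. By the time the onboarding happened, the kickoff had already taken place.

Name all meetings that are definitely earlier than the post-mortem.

the demo, the design review, the handoff, the kickoff, the onboarding, the retro, the standup

Directly stated before the post-mortem: the demo, the design review, the kickoff, and the retro.
The handoff reaches the post-mortem via the handoff → the retro → the post-mortem.
The onboarding reaches the post-mortem via the onboarding → the retro → the post-mortem.
The standup reaches the post-mortem via the standup → the demo → the post-mortem.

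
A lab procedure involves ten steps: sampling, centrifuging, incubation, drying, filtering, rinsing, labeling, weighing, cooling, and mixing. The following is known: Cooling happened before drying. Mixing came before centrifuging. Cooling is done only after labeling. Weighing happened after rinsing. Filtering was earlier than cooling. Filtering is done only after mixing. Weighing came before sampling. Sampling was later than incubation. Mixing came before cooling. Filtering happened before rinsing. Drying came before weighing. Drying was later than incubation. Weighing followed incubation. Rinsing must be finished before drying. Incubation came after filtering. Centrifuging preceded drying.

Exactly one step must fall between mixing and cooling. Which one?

filtering

Tracing the constraints gives mixing → filtering → cooling, so filtering sits after mixing and before cooling.
No other step is forced both after mixing and before cooling.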